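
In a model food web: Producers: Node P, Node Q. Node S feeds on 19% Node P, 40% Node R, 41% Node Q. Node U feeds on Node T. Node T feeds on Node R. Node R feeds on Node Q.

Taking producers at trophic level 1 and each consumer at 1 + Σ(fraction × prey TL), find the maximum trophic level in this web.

Node R: 1 + 1 = 2
Node S: 1 + (0.19×1 + 0.4×2 + 0.41×1) = 2.4
Node T: 1 + 2 = 3
Node U: 1 + 3 = 4

4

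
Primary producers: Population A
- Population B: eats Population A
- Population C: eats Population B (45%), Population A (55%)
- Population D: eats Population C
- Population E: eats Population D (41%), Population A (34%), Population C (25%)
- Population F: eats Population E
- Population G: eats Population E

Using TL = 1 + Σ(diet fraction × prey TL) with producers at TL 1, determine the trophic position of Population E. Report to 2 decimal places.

Population B: 1 + 1 = 2
Population C: 1 + (0.45×2 + 0.55×1) = 2.45
Population D: 1 + 2.45 = 3.45
Population E: 1 + (0.41×3.45 + 0.34×1 + 0.25×2.45) = 3.367
Population F: 1 + 3.367 = 4.367
Population G: 1 + 3.367 = 4.367

3.37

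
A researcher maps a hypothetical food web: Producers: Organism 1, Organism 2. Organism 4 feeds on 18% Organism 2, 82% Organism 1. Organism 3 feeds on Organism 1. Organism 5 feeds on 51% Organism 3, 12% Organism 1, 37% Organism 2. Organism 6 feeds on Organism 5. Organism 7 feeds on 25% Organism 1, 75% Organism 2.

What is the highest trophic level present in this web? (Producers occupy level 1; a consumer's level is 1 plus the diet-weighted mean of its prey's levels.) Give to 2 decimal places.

Organism 3: 1 + 1 = 2
Organism 4: 1 + (0.18×1 + 0.82×1) = 2
Organism 5: 1 + (0.51×2 + 0.12×1 + 0.37×1) = 2.51
Organism 6: 1 + 2.51 = 3.51
Organism 7: 1 + (0.25×1 + 0.75×1) = 2

3.51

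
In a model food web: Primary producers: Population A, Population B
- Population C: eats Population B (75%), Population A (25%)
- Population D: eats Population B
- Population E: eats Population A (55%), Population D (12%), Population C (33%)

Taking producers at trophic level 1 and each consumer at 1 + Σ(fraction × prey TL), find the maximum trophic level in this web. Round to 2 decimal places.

2.45

Population C: 1 + (0.75×1 + 0.25×1) = 2
Population D: 1 + 1 = 2
Population E: 1 + (0.55×1 + 0.12×2 + 0.33×2) = 2.45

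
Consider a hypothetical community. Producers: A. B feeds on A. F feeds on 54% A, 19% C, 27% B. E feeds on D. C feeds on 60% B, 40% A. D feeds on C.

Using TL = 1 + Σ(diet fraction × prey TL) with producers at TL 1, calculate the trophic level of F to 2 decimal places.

2.57

B: 1 + 1 = 2
C: 1 + (0.6×2 + 0.4×1) = 2.6
D: 1 + 2.6 = 3.6
E: 1 + 3.6 = 4.6
F: 1 + (0.54×1 + 0.19×2.6 + 0.27×2) = 2.574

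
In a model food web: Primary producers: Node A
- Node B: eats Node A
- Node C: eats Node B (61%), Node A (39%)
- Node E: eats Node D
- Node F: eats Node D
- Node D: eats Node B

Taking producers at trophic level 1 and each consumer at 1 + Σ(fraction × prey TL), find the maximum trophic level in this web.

4

Node B: 1 + 1 = 2
Node C: 1 + (0.61×2 + 0.39×1) = 2.61
Node D: 1 + 2 = 3
Node E: 1 + 3 = 4
Node F: 1 + 3 = 4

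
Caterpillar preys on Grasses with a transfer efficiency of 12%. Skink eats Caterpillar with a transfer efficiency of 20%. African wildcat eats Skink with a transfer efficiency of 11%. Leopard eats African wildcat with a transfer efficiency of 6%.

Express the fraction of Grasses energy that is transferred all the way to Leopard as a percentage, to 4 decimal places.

0.0158%

Product of link efficiencies: 0.12 × 0.2 × 0.11 × 0.06 = 0.0001584
As a percentage: 0.0001584 × 100 = 0.0158%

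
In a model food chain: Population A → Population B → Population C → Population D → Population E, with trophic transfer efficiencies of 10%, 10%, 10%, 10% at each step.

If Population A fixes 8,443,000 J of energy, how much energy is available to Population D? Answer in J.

Population B: 8443000 × 0.1 = 844300 J
Population C: 844300 × 0.1 = 84430 J
Population D: 84430 × 0.1 = 8443 J

8443 J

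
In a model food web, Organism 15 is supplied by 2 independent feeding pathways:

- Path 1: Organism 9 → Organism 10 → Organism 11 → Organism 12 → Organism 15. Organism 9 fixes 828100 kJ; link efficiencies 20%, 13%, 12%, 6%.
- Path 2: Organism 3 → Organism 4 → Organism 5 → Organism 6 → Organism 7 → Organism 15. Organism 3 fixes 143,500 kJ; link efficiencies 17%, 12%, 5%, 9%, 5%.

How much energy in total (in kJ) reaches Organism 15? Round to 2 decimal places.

Path 1: 828100 × 0.2 × 0.13 × 0.12 × 0.06 = 155.02032 kJ
Path 2: 143500 × 0.17 × 0.12 × 0.05 × 0.09 × 0.05 = 0.658665 kJ
Total at Organism 15: 155.02032 + 0.658665 = 155.678985 kJ

155.68 kJ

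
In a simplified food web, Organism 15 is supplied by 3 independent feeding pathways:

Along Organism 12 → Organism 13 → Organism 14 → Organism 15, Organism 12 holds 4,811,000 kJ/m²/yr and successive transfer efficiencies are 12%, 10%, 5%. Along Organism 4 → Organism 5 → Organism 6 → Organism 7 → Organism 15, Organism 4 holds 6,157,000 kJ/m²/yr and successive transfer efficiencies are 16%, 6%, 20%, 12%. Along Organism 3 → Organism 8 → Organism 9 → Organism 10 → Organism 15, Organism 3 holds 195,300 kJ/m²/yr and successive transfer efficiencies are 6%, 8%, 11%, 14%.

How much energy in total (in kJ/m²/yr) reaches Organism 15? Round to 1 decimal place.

4319.6 kJ/m²/yr

Via Organism 12: 4811000 × 0.12 × 0.1 × 0.05 = 2886.6 kJ/m²/yr
Via Organism 4: 6157000 × 0.16 × 0.06 × 0.2 × 0.12 = 1418.5728 kJ/m²/yr
Via Organism 3: 195300 × 0.06 × 0.08 × 0.11 × 0.14 = 14.436576 kJ/m²/yr
Total at Organism 15: 2886.6 + 1418.5728 + 14.436576 = 4319.609376 kJ/m²/yr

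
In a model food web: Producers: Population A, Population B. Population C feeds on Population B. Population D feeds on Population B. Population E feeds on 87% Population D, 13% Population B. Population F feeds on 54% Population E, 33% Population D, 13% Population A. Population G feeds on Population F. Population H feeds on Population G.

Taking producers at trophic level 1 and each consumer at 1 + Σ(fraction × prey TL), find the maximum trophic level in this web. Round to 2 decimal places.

Population C: 1 + 1 = 2
Population D: 1 + 1 = 2
Population E: 1 + (0.87×2 + 0.13×1) = 2.87
Population F: 1 + (0.54×2.87 + 0.33×2 + 0.13×1) = 3.3398
Population G: 1 + 3.3398 = 4.3398
Population H: 1 + 4.3398 = 5.3398

5.34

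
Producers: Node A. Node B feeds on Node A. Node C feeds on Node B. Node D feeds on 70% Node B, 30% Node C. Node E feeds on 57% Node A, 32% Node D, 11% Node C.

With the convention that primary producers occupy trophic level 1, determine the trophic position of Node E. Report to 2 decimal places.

Node B: 1 + 1 = 2
Node C: 1 + 2 = 3
Node D: 1 + (0.7×2 + 0.3×3) = 3.3
Node E: 1 + (0.57×1 + 0.32×3.3 + 0.11×3) = 2.956

2.96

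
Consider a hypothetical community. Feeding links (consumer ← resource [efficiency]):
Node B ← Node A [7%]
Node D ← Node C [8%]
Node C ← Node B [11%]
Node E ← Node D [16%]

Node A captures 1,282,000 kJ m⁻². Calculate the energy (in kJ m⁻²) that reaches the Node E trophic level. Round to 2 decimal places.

126.35 kJ m⁻²

Node B: 1282000 × 0.07 = 89740 kJ m⁻²
Node C: 89740 × 0.11 = 9871.4 kJ m⁻²
Node D: 9871.4 × 0.08 = 789.712 kJ m⁻²
Node E: 789.712 × 0.16 = 126.35392 kJ m⁻²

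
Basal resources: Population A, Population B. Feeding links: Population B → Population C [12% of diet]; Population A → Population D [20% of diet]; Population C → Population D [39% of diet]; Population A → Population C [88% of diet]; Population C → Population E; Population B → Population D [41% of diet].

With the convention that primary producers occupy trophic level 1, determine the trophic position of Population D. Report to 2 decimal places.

Population C: 1 + (0.88×1 + 0.12×1) = 2
Population D: 1 + (0.2×1 + 0.39×2 + 0.41×1) = 2.39
Population E: 1 + 2 = 3

2.39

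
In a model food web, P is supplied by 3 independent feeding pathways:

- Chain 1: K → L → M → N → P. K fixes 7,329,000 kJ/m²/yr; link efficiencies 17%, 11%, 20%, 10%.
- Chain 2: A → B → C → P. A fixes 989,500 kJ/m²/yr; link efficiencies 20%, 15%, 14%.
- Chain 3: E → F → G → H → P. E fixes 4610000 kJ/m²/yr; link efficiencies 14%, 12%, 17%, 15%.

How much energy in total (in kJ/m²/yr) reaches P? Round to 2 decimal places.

8871.87 kJ/m²/yr

Chain 1: 7329000 × 0.17 × 0.11 × 0.2 × 0.1 = 2741.046 kJ/m²/yr
Chain 2: 989500 × 0.2 × 0.15 × 0.14 = 4155.9 kJ/m²/yr
Chain 3: 4610000 × 0.14 × 0.12 × 0.17 × 0.15 = 1974.924 kJ/m²/yr
Total at P: 2741.046 + 4155.9 + 1974.924 = 8871.87 kJ/m²/yr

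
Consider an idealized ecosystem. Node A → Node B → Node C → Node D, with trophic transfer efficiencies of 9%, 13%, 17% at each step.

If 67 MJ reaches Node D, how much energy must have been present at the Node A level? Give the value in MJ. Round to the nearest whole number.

Cumulative transfer efficiency: 0.09 × 0.13 × 0.17 = 0.001989
Node A energy = 67 / 0.001989 = 33685 MJ

33685 MJ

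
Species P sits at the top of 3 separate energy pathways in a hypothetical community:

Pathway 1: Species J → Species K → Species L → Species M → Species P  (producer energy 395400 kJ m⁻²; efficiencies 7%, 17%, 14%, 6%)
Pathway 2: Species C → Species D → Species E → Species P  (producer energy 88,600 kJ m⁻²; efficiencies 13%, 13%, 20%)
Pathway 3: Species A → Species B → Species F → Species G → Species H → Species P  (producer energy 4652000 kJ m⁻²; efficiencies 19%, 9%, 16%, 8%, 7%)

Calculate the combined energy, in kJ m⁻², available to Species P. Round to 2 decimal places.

410.27 kJ m⁻²

Pathway 1: 395400 × 0.07 × 0.17 × 0.14 × 0.06 = 39.524184 kJ m⁻²
Pathway 2: 88600 × 0.13 × 0.13 × 0.2 = 299.468 kJ m⁻²
Pathway 3: 4652000 × 0.19 × 0.09 × 0.16 × 0.08 × 0.07 = 71.2760832 kJ m⁻²
Total at Species P: 39.524184 + 299.468 + 71.2760832 = 410.2682672 kJ m⁻²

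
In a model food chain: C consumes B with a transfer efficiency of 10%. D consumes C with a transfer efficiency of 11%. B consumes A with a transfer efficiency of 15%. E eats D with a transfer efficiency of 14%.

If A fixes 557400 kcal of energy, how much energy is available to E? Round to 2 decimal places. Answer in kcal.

128.76 kcal

B: 557400 × 0.15 = 83610 kcal
C: 83610 × 0.1 = 8361 kcal
D: 8361 × 0.11 = 919.71 kcal
E: 919.71 × 0.14 = 128.7594 kcal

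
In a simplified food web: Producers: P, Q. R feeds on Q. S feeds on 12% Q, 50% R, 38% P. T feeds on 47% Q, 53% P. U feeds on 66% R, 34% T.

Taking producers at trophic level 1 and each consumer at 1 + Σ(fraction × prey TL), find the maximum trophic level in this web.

R: 1 + 1 = 2
S: 1 + (0.12×1 + 0.5×2 + 0.38×1) = 2.5
T: 1 + (0.47×1 + 0.53×1) = 2
U: 1 + (0.66×2 + 0.34×2) = 3

3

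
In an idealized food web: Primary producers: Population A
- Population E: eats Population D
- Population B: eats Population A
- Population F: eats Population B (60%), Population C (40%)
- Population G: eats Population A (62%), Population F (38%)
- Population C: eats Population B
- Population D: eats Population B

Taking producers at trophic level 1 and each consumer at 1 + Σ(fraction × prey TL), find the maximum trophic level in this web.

Population B: 1 + 1 = 2
Population C: 1 + 2 = 3
Population D: 1 + 2 = 3
Population E: 1 + 3 = 4
Population F: 1 + (0.6×2 + 0.4×3) = 3.4
Population G: 1 + (0.62×1 + 0.38×3.4) = 2.912

4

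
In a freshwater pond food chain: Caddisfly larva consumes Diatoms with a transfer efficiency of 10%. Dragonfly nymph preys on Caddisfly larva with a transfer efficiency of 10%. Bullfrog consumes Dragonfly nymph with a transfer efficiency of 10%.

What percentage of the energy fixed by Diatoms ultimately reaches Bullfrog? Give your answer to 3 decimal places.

0.100%

Product of link efficiencies: 0.1 × 0.1 × 0.1 = 0.001
As a percentage: 0.001 × 100 = 0.100%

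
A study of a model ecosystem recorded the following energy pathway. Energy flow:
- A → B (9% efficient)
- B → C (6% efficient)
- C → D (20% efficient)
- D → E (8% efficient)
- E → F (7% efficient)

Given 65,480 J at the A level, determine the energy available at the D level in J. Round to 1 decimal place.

B: 65480 × 0.09 = 5893.2 J
C: 5893.2 × 0.06 = 353.592 J
D: 353.592 × 0.2 = 70.7184 J

70.7 J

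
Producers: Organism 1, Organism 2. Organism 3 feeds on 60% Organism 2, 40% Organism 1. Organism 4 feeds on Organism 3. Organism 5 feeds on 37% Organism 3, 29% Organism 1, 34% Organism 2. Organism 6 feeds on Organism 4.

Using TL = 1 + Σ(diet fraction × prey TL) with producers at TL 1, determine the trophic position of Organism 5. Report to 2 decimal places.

2.37

Organism 3: 1 + (0.6×1 + 0.4×1) = 2
Organism 4: 1 + 2 = 3
Organism 5: 1 + (0.37×2 + 0.29×1 + 0.34×1) = 2.37
Organism 6: 1 + 3 = 4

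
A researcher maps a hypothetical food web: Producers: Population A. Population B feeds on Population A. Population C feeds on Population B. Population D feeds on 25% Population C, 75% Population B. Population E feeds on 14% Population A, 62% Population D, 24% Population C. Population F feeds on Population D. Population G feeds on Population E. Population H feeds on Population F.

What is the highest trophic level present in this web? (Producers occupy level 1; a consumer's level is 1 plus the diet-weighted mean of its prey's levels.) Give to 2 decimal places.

5.25

Population B: 1 + 1 = 2
Population C: 1 + 2 = 3
Population D: 1 + (0.25×3 + 0.75×2) = 3.25
Population E: 1 + (0.14×1 + 0.62×3.25 + 0.24×3) = 3.875
Population F: 1 + 3.25 = 4.25
Population G: 1 + 3.875 = 4.875
Population H: 1 + 4.25 = 5.25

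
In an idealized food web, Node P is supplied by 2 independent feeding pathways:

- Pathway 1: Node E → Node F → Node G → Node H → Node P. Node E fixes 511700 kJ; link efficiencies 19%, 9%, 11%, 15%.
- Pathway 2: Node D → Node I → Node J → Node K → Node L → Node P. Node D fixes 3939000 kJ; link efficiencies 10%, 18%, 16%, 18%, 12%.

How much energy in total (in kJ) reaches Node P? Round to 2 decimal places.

Pathway 1: 511700 × 0.19 × 0.09 × 0.11 × 0.15 = 144.376155 kJ
Pathway 2: 3939000 × 0.1 × 0.18 × 0.16 × 0.18 × 0.12 = 245.037312 kJ
Total at Node P: 144.376155 + 245.037312 = 389.413467 kJ

389.41 kJ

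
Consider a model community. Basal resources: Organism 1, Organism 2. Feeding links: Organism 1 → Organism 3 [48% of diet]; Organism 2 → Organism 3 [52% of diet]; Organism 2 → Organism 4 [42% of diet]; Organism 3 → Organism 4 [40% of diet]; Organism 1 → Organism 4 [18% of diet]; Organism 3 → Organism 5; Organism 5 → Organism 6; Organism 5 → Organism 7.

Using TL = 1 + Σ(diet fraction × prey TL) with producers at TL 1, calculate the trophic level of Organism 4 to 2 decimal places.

2.40

Organism 3: 1 + (0.48×1 + 0.52×1) = 2
Organism 4: 1 + (0.42×1 + 0.4×2 + 0.18×1) = 2.4
Organism 5: 1 + 2 = 3
Organism 6: 1 + 3 = 4
Organism 7: 1 + 3 = 4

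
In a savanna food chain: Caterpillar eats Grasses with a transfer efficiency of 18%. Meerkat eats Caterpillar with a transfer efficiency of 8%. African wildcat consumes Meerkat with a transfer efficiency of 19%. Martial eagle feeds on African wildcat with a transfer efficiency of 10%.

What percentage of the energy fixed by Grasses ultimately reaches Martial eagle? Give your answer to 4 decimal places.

0.0274%

Product of link efficiencies: 0.18 × 0.08 × 0.19 × 0.1 = 0.0002736
As a percentage: 0.0002736 × 100 = 0.0274%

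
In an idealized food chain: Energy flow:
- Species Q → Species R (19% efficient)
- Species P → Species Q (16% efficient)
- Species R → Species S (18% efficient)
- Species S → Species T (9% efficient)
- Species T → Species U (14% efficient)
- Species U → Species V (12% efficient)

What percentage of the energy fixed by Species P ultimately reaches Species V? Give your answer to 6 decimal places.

Product of link efficiencies: 0.16 × 0.19 × 0.18 × 0.09 × 0.14 × 0.12 = 0.000008273664
As a percentage: 0.000008273664 × 100 = 0.000827%

0.000827%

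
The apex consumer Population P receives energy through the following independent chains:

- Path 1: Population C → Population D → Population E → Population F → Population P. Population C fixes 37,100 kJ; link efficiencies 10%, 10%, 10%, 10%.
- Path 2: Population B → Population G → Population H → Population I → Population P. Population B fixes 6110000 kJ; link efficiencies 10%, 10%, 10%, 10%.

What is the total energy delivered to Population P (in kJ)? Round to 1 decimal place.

Path 1: 37100 × 0.1 × 0.1 × 0.1 × 0.1 = 3.71 kJ
Path 2: 6110000 × 0.1 × 0.1 × 0.1 × 0.1 = 611 kJ
Total at Population P: 3.71 + 611 = 614.71 kJ

614.7 kJ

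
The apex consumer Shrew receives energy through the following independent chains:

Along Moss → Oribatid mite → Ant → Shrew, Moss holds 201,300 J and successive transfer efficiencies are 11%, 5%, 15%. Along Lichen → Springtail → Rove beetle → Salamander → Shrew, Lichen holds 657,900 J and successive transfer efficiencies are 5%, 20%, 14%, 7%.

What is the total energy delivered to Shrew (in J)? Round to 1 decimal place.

230.5 J

Via Moss: 201300 × 0.11 × 0.05 × 0.15 = 166.0725 J
Via Lichen: 657900 × 0.05 × 0.2 × 0.14 × 0.07 = 64.4742 J
Total at Shrew: 166.0725 + 64.4742 = 230.5467 J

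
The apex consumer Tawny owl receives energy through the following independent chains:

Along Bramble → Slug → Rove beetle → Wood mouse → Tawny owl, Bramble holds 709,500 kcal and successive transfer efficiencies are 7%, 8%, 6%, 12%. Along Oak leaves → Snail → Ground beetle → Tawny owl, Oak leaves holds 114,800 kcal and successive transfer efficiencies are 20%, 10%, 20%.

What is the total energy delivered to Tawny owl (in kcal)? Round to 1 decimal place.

Via Bramble: 709500 × 0.07 × 0.08 × 0.06 × 0.12 = 28.60704 kcal
Via Oak leaves: 114800 × 0.2 × 0.1 × 0.2 = 459.2 kcal
Total at Tawny owl: 28.60704 + 459.2 = 487.80704 kcal

487.8 kcal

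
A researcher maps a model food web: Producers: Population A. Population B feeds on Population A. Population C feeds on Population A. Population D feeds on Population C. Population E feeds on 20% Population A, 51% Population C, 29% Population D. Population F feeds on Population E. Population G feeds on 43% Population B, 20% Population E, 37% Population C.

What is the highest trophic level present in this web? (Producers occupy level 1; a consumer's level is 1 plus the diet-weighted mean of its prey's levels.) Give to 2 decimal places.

4.09

Population B: 1 + 1 = 2
Population C: 1 + 1 = 2
Population D: 1 + 2 = 3
Population E: 1 + (0.2×1 + 0.51×2 + 0.29×3) = 3.09
Population F: 1 + 3.09 = 4.09
Population G: 1 + (0.43×2 + 0.2×3.09 + 0.37×2) = 3.218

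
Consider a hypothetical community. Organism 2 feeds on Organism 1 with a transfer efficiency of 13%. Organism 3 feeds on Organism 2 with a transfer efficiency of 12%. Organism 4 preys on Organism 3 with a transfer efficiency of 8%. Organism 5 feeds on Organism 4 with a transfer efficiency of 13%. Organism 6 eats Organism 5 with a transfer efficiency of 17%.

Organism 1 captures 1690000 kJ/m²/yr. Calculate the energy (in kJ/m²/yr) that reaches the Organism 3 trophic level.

26364 kJ/m²/yr

Organism 2: 1690000 × 0.13 = 219700 kJ/m²/yr
Organism 3: 219700 × 0.12 = 26364 kJ/m²/yr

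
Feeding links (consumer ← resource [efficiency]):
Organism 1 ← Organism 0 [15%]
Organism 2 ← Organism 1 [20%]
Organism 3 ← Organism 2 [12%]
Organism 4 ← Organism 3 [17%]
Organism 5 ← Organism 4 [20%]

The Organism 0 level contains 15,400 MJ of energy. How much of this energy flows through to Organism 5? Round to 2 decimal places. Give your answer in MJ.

Organism 1: 15400 × 0.15 = 2310 MJ
Organism 2: 2310 × 0.2 = 462 MJ
Organism 3: 462 × 0.12 = 55.44 MJ
Organism 4: 55.44 × 0.17 = 9.4248 MJ
Organism 5: 9.4248 × 0.2 = 1.88496 MJ

1.88 MJ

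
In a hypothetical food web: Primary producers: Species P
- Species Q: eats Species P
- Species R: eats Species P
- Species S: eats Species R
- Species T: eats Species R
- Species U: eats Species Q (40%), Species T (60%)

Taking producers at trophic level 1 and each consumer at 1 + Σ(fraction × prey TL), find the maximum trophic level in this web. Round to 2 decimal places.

3.60

Species Q: 1 + 1 = 2
Species R: 1 + 1 = 2
Species S: 1 + 2 = 3
Species T: 1 + 2 = 3
Species U: 1 + (0.4×2 + 0.6×3) = 3.6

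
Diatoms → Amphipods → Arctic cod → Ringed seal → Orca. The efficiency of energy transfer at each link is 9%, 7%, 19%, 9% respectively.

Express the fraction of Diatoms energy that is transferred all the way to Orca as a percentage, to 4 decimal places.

Product of link efficiencies: 0.09 × 0.07 × 0.19 × 0.09 = 0.00010773
As a percentage: 0.00010773 × 100 = 0.0108%

0.0108%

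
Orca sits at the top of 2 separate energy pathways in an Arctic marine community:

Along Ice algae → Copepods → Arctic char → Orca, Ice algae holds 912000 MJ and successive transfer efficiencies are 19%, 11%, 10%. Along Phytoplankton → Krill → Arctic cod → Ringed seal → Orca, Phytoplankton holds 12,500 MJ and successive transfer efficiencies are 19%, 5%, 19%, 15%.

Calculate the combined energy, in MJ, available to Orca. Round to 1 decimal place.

Via Ice algae: 912000 × 0.19 × 0.11 × 0.1 = 1906.08 MJ
Via Phytoplankton: 12500 × 0.19 × 0.05 × 0.19 × 0.15 = 3.384375 MJ
Total at Orca: 1906.08 + 3.384375 = 1909.464375 MJ

1909.5 MJ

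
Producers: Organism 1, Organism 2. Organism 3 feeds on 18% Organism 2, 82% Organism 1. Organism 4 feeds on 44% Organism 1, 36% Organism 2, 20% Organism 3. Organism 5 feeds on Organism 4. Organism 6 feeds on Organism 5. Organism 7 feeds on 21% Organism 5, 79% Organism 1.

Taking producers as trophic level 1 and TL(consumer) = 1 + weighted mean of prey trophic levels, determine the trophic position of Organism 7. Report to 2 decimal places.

2.46

Organism 3: 1 + (0.18×1 + 0.82×1) = 2
Organism 4: 1 + (0.44×1 + 0.36×1 + 0.2×2) = 2.2
Organism 5: 1 + 2.2 = 3.2
Organism 6: 1 + 3.2 = 4.2
Organism 7: 1 + (0.21×3.2 + 0.79×1) = 2.462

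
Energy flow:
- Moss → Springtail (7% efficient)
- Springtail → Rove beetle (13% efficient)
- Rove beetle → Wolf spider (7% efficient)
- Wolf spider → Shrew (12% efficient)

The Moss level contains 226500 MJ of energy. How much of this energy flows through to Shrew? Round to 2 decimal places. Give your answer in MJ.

17.31 MJ

Springtail: 226500 × 0.07 = 15855 MJ
Rove beetle: 15855 × 0.13 = 2061.15 MJ
Wolf spider: 2061.15 × 0.07 = 144.2805 MJ
Shrew: 144.2805 × 0.12 = 17.31366 MJ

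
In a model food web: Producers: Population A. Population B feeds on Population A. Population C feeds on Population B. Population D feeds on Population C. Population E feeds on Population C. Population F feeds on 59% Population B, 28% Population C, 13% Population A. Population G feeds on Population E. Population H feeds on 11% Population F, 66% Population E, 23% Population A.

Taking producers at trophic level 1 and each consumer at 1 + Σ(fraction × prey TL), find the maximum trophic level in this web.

Population B: 1 + 1 = 2
Population C: 1 + 2 = 3
Population D: 1 + 3 = 4
Population E: 1 + 3 = 4
Population F: 1 + (0.59×2 + 0.28×3 + 0.13×1) = 3.15
Population G: 1 + 4 = 5
Population H: 1 + (0.11×3.15 + 0.66×4 + 0.23×1) = 4.2165

5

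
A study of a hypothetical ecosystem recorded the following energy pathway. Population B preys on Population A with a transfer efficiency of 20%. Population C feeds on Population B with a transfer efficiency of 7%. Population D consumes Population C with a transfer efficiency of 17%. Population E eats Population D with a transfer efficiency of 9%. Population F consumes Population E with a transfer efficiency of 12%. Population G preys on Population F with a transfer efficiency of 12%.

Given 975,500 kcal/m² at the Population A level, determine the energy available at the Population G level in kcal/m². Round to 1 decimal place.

Population B: 975500 × 0.2 = 195100 kcal/m²
Population C: 195100 × 0.07 = 13657 kcal/m²
Population D: 13657 × 0.17 = 2321.69 kcal/m²
Population E: 2321.69 × 0.09 = 208.9521 kcal/m²
Population F: 208.9521 × 0.12 = 25.074252 kcal/m²
Population G: 25.074252 × 0.12 = 3.00891024 kcal/m²

3.0 kcal/m²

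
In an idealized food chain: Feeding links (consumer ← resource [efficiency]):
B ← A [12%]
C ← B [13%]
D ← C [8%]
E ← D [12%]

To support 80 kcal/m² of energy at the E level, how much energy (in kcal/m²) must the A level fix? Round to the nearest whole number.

534188 kcal/m²

Cumulative transfer efficiency: 0.12 × 0.13 × 0.08 × 0.12 = 0.00014976
A energy = 80 / 0.00014976 = 534188 kcal/m²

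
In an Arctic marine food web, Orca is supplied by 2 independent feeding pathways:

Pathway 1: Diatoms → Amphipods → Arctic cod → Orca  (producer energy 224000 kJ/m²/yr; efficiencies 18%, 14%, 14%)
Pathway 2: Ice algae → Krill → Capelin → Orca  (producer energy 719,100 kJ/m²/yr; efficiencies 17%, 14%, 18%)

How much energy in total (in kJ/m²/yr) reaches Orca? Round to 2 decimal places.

Pathway 1: 224000 × 0.18 × 0.14 × 0.14 = 790.272 kJ/m²/yr
Pathway 2: 719100 × 0.17 × 0.14 × 0.18 = 3080.6244 kJ/m²/yr
Total at Orca: 790.272 + 3080.6244 = 3870.8964 kJ/m²/yr

3870.90 kJ/m²/yr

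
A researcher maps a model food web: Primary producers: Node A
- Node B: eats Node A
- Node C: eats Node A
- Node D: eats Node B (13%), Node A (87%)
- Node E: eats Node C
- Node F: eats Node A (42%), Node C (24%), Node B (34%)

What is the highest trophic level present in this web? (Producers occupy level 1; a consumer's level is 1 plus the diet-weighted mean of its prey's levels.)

Node B: 1 + 1 = 2
Node C: 1 + 1 = 2
Node D: 1 + (0.13×2 + 0.87×1) = 2.13
Node E: 1 + 2 = 3
Node F: 1 + (0.42×1 + 0.24×2 + 0.34×2) = 2.58

3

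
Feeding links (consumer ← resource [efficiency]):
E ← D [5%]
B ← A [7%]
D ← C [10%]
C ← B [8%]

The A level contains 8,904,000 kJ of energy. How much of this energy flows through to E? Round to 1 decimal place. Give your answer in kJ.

B: 8904000 × 0.07 = 623280 kJ
C: 623280 × 0.08 = 49862.4 kJ
D: 49862.4 × 0.1 = 4986.24 kJ
E: 4986.24 × 0.05 = 249.312 kJ

249.3 kJ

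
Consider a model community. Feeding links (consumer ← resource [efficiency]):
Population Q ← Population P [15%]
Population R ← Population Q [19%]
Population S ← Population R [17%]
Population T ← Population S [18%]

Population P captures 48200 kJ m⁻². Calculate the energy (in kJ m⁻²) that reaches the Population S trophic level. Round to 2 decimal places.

Population Q: 48200 × 0.15 = 7230 kJ m⁻²
Population R: 7230 × 0.19 = 1373.7 kJ m⁻²
Population S: 1373.7 × 0.17 = 233.529 kJ m⁻²

233.53 kJ m⁻²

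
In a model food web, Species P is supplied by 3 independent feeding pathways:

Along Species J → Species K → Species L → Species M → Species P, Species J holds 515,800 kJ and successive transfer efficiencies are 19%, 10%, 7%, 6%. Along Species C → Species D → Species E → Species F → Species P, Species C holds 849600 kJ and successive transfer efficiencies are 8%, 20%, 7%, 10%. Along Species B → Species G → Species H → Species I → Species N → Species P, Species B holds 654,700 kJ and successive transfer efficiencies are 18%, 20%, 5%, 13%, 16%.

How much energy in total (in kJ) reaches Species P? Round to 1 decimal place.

Via Species J: 515800 × 0.19 × 0.1 × 0.07 × 0.06 = 41.16084 kJ
Via Species C: 849600 × 0.08 × 0.2 × 0.07 × 0.1 = 95.1552 kJ
Via Species B: 654700 × 0.18 × 0.2 × 0.05 × 0.13 × 0.16 = 24.511968 kJ
Total at Species P: 41.16084 + 95.1552 + 24.511968 = 160.828008 kJ

160.8 kJ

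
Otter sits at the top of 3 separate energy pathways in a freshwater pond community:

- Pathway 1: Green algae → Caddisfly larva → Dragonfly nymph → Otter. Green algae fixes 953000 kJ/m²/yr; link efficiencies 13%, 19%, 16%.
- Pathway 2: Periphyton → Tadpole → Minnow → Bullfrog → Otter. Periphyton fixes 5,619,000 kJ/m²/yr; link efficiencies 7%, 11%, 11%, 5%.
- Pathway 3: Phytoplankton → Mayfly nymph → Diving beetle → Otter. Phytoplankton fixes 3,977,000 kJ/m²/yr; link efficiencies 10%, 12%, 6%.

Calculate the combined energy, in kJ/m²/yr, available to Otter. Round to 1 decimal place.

Pathway 1: 953000 × 0.13 × 0.19 × 0.16 = 3766.256 kJ/m²/yr
Pathway 2: 5619000 × 0.07 × 0.11 × 0.11 × 0.05 = 237.96465 kJ/m²/yr
Pathway 3: 3977000 × 0.1 × 0.12 × 0.06 = 2863.44 kJ/m²/yr
Total at Otter: 3766.256 + 237.96465 + 2863.44 = 6867.66065 kJ/m²/yr

6867.7 kJ/m²/yr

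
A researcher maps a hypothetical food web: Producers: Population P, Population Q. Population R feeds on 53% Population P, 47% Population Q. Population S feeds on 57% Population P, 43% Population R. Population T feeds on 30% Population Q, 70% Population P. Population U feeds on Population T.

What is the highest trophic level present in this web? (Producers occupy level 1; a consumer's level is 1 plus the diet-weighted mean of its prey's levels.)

Population R: 1 + (0.53×1 + 0.47×1) = 2
Population S: 1 + (0.57×1 + 0.43×2) = 2.43
Population T: 1 + (0.3×1 + 0.7×1) = 2
Population U: 1 + 2 = 3

3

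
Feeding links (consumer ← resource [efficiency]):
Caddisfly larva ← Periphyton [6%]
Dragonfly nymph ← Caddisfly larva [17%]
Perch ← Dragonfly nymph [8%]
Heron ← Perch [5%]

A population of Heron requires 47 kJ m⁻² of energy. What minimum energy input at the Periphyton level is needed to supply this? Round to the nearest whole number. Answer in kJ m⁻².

1151961 kJ m⁻²

Cumulative transfer efficiency: 0.06 × 0.17 × 0.08 × 0.05 = 0.0000408
Periphyton energy = 47 / 0.0000408 = 1151961 kJ m⁻²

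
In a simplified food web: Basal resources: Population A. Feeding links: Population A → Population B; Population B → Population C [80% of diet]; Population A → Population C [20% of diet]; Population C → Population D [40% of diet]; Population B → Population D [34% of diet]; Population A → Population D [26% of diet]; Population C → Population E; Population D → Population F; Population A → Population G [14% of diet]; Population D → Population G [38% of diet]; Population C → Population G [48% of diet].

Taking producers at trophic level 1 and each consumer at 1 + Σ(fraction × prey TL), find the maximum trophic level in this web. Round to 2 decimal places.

Population B: 1 + 1 = 2
Population C: 1 + (0.8×2 + 0.2×1) = 2.8
Population D: 1 + (0.4×2.8 + 0.34×2 + 0.26×1) = 3.06
Population E: 1 + 2.8 = 3.8
Population F: 1 + 3.06 = 4.06
Population G: 1 + (0.14×1 + 0.38×3.06 + 0.48×2.8) = 3.6468

4.06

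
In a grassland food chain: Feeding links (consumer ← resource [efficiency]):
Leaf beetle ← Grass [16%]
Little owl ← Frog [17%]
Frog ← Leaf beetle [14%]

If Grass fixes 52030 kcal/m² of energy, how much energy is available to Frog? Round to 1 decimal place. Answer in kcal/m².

Leaf beetle: 52030 × 0.16 = 8324.8 kcal/m²
Frog: 8324.8 × 0.14 = 1165.472 kcal/m²

1165.5 kcal/m²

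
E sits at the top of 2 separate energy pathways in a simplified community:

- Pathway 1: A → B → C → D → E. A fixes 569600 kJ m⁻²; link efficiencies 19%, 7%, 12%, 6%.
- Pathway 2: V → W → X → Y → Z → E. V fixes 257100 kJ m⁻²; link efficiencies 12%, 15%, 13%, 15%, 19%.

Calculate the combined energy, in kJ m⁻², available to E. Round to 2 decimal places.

71.69 kJ m⁻²

Pathway 1: 569600 × 0.19 × 0.07 × 0.12 × 0.06 = 54.544896 kJ m⁻²
Pathway 2: 257100 × 0.12 × 0.15 × 0.13 × 0.15 × 0.19 = 17.145999 kJ m⁻²
Total at E: 54.544896 + 17.145999 = 71.690895 kJ m⁻²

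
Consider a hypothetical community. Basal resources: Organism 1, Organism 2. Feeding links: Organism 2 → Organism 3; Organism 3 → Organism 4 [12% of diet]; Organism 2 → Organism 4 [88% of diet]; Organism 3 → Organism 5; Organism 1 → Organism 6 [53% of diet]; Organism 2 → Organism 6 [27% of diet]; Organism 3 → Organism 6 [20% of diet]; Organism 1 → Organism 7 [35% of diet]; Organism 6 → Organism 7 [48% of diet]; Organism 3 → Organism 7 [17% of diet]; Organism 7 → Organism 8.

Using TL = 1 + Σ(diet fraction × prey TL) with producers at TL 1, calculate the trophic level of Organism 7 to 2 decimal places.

Organism 3: 1 + 1 = 2
Organism 4: 1 + (0.12×2 + 0.88×1) = 2.12
Organism 5: 1 + 2 = 3
Organism 6: 1 + (0.53×1 + 0.27×1 + 0.2×2) = 2.2
Organism 7: 1 + (0.35×1 + 0.48×2.2 + 0.17×2) = 2.746
Organism 8: 1 + 2.746 = 3.746

2.75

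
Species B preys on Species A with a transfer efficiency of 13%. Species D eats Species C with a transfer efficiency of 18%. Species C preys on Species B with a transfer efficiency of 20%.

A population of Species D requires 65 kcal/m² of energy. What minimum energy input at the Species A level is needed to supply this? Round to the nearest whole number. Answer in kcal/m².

Cumulative transfer efficiency: 0.13 × 0.2 × 0.18 = 0.00468
Species A energy = 65 / 0.00468 = 13889 kcal/m²

13889 kcal/m²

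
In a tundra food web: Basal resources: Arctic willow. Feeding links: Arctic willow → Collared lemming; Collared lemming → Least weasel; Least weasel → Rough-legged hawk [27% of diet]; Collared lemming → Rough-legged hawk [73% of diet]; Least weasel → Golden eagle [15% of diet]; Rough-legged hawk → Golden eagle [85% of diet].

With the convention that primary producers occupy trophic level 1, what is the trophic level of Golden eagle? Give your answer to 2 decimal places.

Collared lemming: 1 + 1 = 2
Least weasel: 1 + 2 = 3
Rough-legged hawk: 1 + (0.27×3 + 0.73×2) = 3.27
Golden eagle: 1 + (0.15×3 + 0.85×3.27) = 4.2295

4.23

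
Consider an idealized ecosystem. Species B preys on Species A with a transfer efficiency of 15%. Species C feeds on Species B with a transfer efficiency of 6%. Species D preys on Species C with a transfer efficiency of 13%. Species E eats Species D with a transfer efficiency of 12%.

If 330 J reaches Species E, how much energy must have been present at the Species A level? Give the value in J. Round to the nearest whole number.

2350427 J

Cumulative transfer efficiency: 0.15 × 0.06 × 0.13 × 0.12 = 0.0001404
Species A energy = 330 / 0.0001404 = 2350427 J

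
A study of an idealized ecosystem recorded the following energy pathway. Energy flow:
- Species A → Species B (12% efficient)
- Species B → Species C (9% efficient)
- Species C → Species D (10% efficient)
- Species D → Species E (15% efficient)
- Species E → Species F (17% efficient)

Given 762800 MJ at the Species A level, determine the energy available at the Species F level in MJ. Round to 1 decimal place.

Species B: 762800 × 0.12 = 91536 MJ
Species C: 91536 × 0.09 = 8238.24 MJ
Species D: 8238.24 × 0.1 = 823.824 MJ
Species E: 823.824 × 0.15 = 123.5736 MJ
Species F: 123.5736 × 0.17 = 21.007512 MJ

21.0 MJ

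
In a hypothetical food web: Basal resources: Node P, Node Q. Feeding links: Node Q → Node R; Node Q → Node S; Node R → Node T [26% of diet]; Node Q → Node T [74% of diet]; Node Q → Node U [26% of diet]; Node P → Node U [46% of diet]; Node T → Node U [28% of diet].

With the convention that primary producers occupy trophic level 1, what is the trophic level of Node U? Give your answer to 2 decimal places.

2.35

Node R: 1 + 1 = 2
Node S: 1 + 1 = 2
Node T: 1 + (0.26×2 + 0.74×1) = 2.26
Node U: 1 + (0.26×1 + 0.46×1 + 0.28×2.26) = 2.3528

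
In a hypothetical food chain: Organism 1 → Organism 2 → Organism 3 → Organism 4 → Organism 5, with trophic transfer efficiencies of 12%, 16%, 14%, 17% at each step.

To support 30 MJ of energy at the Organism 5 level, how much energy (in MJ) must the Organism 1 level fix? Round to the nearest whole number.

65651 MJ

Cumulative transfer efficiency: 0.12 × 0.16 × 0.14 × 0.17 = 0.00045696
Organism 1 energy = 30 / 0.00045696 = 65651 MJ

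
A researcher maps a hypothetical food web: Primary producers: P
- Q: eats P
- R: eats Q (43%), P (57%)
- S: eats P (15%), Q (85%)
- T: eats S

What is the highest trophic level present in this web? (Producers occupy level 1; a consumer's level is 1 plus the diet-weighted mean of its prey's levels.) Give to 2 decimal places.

Q: 1 + 1 = 2
R: 1 + (0.43×2 + 0.57×1) = 2.43
S: 1 + (0.15×1 + 0.85×2) = 2.85
T: 1 + 2.85 = 3.85

3.85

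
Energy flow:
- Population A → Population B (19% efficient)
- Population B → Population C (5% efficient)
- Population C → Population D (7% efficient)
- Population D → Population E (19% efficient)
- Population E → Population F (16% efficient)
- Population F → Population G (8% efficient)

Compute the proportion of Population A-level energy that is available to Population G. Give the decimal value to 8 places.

Product of link efficiencies: 0.19 × 0.05 × 0.07 × 0.19 × 0.16 × 0.08 = 0.00000161728

0.00000162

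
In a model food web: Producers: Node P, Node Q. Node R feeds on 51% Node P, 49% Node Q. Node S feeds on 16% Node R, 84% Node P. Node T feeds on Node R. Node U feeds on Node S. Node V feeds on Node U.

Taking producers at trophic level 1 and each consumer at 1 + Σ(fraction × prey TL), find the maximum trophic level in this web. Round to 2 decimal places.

Node R: 1 + (0.51×1 + 0.49×1) = 2
Node S: 1 + (0.16×2 + 0.84×1) = 2.16
Node T: 1 + 2 = 3
Node U: 1 + 2.16 = 3.16
Node V: 1 + 3.16 = 4.16

4.16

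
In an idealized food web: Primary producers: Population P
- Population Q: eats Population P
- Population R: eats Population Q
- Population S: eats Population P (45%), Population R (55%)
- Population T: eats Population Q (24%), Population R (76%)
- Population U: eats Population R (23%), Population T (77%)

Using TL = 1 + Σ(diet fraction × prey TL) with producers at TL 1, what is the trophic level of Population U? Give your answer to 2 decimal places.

Population Q: 1 + 1 = 2
Population R: 1 + 2 = 3
Population S: 1 + (0.45×1 + 0.55×3) = 3.1
Population T: 1 + (0.24×2 + 0.76×3) = 3.76
Population U: 1 + (0.23×3 + 0.77×3.76) = 4.5852

4.59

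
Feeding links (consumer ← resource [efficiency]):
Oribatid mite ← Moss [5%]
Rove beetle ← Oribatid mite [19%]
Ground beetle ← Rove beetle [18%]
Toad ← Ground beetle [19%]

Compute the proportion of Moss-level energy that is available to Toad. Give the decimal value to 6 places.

0.000325

Product of link efficiencies: 0.05 × 0.19 × 0.18 × 0.19 = 0.0003249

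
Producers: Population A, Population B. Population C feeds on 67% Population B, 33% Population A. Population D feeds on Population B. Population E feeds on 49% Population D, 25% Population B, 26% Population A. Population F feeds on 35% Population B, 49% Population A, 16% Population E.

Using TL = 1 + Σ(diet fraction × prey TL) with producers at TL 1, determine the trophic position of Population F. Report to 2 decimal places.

2.24

Population C: 1 + (0.67×1 + 0.33×1) = 2
Population D: 1 + 1 = 2
Population E: 1 + (0.49×2 + 0.25×1 + 0.26×1) = 2.49
Population F: 1 + (0.35×1 + 0.49×1 + 0.16×2.49) = 2.2384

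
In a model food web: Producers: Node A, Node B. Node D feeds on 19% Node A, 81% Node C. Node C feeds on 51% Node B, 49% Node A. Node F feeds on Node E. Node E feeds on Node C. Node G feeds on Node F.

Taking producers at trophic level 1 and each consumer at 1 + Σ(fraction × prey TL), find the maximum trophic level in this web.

Node C: 1 + (0.51×1 + 0.49×1) = 2
Node D: 1 + (0.19×1 + 0.81×2) = 2.81
Node E: 1 + 2 = 3
Node F: 1 + 3 = 4
Node G: 1 + 4 = 5

5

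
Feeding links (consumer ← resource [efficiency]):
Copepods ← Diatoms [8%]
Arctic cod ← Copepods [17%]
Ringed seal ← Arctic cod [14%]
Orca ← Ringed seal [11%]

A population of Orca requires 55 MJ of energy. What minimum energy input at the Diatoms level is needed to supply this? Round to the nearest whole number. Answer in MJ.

262605 MJ

Cumulative transfer efficiency: 0.08 × 0.17 × 0.14 × 0.11 = 0.00020944
Diatoms energy = 55 / 0.00020944 = 262605 MJ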